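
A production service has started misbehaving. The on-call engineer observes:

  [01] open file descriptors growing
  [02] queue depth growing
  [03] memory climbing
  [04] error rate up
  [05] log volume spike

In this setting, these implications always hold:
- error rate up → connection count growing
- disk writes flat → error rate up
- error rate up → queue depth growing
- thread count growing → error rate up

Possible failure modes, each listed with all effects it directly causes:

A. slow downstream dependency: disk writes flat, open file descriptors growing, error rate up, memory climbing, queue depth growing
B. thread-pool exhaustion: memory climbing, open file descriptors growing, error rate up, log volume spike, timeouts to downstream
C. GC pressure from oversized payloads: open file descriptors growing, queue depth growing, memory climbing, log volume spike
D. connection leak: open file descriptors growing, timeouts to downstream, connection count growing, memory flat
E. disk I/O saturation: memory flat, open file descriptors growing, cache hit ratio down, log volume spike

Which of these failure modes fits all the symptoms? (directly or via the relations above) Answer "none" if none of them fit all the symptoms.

B

For each candidate, compare predicted effects to what was observed:
(A) slow downstream dependency — does not account for log volume spike
(B) thread-pool exhaustion — open file descriptors growing +; queue depth growing + (through error rate up → queue depth growing); memory climbing +; error rate up +; log volume spike +
(C) GC pressure from oversized payloads — open file descriptors growing +; queue depth growing +; memory climbing +; error rate up -; log volume spike +
(D) connection leak — open file descriptors growing +; queue depth growing -; memory climbing -; error rate up -; log volume spike -
(E) disk I/O saturation — fails on queue depth growing, memory climbing, error rate up (predicts memory flat, not memory climbing)
Only (B) is consistent with every observation.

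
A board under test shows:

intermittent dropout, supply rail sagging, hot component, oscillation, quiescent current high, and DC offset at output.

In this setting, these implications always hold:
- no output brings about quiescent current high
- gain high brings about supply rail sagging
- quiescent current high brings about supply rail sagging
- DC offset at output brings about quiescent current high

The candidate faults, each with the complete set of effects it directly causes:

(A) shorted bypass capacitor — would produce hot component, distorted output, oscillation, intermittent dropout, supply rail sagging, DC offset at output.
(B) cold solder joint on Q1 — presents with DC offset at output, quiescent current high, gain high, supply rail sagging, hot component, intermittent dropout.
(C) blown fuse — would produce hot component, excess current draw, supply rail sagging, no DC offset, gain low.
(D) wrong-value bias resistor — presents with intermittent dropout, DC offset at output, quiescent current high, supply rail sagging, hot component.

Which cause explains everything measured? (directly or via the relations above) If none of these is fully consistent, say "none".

Per-candidate check:
(A) shorted bypass capacitor — accounts for every observation (quiescent current high through DC offset at output → quiescent current high)
(B) cold solder joint on Q1 — intermittent dropout ✓; supply rail sagging ✓; hot component ✓; oscillation ✗; quiescent current high ✓; DC offset at output ✓
(C) blown fuse — fails on intermittent dropout, oscillation, quiescent current high, DC offset at output (predicts no DC offset, not DC offset at output)
(D) wrong-value bias resistor — does not account for oscillation
Only (A) is consistent with every observation.

A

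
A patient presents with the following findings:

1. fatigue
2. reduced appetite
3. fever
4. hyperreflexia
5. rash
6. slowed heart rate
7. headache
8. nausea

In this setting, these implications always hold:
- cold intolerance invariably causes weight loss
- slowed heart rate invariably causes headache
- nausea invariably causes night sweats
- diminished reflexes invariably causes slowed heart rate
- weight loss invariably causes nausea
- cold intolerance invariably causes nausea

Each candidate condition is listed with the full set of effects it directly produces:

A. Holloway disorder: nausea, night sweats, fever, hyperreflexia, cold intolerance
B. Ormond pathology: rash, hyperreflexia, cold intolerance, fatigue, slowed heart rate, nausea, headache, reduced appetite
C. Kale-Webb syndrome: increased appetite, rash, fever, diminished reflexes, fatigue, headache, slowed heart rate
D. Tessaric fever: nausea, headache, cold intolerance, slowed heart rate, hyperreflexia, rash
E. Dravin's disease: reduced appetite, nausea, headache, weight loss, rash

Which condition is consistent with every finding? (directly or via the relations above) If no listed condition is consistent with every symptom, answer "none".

Testing each hypothesis:
(A) Holloway disorder — fatigue -; reduced appetite -; fever +; hyperreflexia +; rash -; slowed heart rate -; headache -; nausea +
(B) Ormond pathology — fatigue +; reduced appetite +; fever -; hyperreflexia +; rash +; slowed heart rate +; headache +; nausea +
(C) Kale-Webb syndrome — fatigue +; reduced appetite -; fever +; hyperreflexia -; rash +; slowed heart rate +; headache +; nausea -
(D) Tessaric fever — fatigue -; reduced appetite -; fever -; hyperreflexia +; rash +; slowed heart rate +; headache +; nausea +
(E) Dravin's disease — fatigue -; reduced appetite +; fever -; hyperreflexia -; rash +; slowed heart rate -; headache +; nausea +
None of the listed candidates fits everything.

none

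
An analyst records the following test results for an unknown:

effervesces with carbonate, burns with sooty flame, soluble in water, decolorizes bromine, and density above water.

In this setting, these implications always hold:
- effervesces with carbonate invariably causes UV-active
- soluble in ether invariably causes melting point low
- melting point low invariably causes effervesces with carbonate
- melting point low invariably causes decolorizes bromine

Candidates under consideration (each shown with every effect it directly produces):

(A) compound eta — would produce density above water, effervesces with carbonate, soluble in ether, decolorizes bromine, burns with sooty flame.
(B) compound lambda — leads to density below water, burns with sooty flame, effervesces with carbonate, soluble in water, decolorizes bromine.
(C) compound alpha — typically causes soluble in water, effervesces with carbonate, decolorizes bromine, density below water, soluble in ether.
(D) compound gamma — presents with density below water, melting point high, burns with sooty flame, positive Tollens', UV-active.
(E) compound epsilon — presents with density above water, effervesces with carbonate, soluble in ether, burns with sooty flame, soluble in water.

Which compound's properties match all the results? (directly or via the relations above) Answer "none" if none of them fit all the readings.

Checking each candidate against the observations:
(A) compound eta — does not account for soluble in water
(B) compound lambda — fails on density above water (predicts density below water, not density above water)
(C) compound alpha — effervesces with carbonate ✓; burns with sooty flame ✗; soluble in water ✓; decolorizes bromine ✓; density above water ✗
(D) compound gamma — fails on effervesces with carbonate, soluble in water, decolorizes bromine, density above water (predicts density below water, not density above water)
(E) compound epsilon — effervesces with carbonate ✓; burns with sooty flame ✓; soluble in water ✓; decolorizes bromine ✓ (by soluble in ether → melting point low → decolorizes bromine); density above water ✓
(E) is the only candidate with no mismatches.

E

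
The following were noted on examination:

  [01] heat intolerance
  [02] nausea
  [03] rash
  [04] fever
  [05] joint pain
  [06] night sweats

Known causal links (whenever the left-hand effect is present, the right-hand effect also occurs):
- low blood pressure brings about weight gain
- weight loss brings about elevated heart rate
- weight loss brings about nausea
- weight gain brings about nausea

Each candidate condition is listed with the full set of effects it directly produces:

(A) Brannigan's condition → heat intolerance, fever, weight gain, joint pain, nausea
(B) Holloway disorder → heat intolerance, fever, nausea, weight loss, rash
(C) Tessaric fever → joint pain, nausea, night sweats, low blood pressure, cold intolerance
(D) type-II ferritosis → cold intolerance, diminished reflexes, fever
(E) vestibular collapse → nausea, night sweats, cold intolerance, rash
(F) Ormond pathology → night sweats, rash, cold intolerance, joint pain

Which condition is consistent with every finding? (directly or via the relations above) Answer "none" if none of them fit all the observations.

none

For each candidate, compare predicted effects to what was observed:
(A) Brannigan's condition — heat intolerance match; nausea match; rash miss; fever match; joint pain match; night sweats miss
(B) Holloway disorder — heat intolerance match; nausea match; rash match; fever match; joint pain miss; night sweats miss
(C) Tessaric fever — fails on heat intolerance, rash, fever (predicts cold intolerance, not heat intolerance)
(D) type-II ferritosis — heat intolerance miss; nausea miss; rash miss; fever match; joint pain miss; night sweats miss
(E) vestibular collapse — fails on heat intolerance, fever, joint pain (predicts cold intolerance, not heat intolerance)
(F) Ormond pathology — heat intolerance miss; nausea miss; rash match; fever miss; joint pain match; night sweats match
Every candidate fails on at least one observation.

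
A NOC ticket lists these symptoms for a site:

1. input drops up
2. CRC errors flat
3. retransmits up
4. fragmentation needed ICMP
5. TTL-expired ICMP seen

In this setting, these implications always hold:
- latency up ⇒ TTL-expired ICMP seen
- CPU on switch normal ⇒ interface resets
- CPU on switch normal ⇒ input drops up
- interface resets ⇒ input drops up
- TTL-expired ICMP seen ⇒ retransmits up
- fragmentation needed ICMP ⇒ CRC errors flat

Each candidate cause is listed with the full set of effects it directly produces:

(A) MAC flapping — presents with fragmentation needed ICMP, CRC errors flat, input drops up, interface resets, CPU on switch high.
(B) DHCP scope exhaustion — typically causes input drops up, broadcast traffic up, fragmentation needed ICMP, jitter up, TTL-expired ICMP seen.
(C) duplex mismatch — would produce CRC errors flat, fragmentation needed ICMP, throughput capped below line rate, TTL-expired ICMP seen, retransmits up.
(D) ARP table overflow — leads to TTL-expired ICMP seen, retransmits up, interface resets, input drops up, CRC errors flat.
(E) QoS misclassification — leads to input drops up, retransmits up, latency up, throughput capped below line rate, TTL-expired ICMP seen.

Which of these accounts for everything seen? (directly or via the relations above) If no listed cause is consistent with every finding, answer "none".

Testing each hypothesis:
(A) MAC flapping — does not account for retransmits up, TTL-expired ICMP seen
(B) DHCP scope exhaustion — accounts for every observation (CRC errors flat by fragmentation needed ICMP → CRC errors flat)
(C) duplex mismatch — input drops up ✗; CRC errors flat ✓; retransmits up ✓; fragmentation needed ICMP ✓; TTL-expired ICMP seen ✓
(D) ARP table overflow — does not account for fragmentation needed ICMP
(E) QoS misclassification — does not account for CRC errors flat, fragmentation needed ICMP
(B) is the only candidate with no mismatches.

B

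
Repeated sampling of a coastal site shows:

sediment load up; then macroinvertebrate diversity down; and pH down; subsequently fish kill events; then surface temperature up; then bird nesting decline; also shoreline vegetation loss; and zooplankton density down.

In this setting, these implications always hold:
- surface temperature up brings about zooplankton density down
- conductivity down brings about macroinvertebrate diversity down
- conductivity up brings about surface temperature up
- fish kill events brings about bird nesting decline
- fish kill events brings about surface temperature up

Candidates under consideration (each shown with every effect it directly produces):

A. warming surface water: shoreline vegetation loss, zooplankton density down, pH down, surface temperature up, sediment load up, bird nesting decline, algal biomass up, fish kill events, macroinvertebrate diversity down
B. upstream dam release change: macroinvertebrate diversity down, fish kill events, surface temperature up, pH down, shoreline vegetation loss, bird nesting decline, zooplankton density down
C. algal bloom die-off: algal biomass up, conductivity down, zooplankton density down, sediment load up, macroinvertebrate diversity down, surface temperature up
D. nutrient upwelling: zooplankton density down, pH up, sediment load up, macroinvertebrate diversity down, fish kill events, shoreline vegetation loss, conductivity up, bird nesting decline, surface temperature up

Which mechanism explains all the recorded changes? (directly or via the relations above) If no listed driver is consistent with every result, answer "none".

A

Per-candidate check:
(A) warming surface water — sediment load up ✓; macroinvertebrate diversity down ✓; pH down ✓; fish kill events ✓; surface temperature up ✓; bird nesting decline ✓; shoreline vegetation loss ✓; zooplankton density down ✓
(B) upstream dam release change — sediment load up ✗; macroinvertebrate diversity down ✓; pH down ✓; fish kill events ✓; surface temperature up ✓; bird nesting decline ✓; shoreline vegetation loss ✓; zooplankton density down ✓
(C) algal bloom die-off — sediment load up ✓; macroinvertebrate diversity down ✓; pH down ✗; fish kill events ✗; surface temperature up ✓; bird nesting decline ✗; shoreline vegetation loss ✗; zooplankton density down ✓
(D) nutrient upwelling — sediment load up ✓; macroinvertebrate diversity down ✓; pH down ✗; fish kill events ✓; surface temperature up ✓; bird nesting decline ✓; shoreline vegetation loss ✓; zooplankton density down ✓
Only (A) is consistent with every observation.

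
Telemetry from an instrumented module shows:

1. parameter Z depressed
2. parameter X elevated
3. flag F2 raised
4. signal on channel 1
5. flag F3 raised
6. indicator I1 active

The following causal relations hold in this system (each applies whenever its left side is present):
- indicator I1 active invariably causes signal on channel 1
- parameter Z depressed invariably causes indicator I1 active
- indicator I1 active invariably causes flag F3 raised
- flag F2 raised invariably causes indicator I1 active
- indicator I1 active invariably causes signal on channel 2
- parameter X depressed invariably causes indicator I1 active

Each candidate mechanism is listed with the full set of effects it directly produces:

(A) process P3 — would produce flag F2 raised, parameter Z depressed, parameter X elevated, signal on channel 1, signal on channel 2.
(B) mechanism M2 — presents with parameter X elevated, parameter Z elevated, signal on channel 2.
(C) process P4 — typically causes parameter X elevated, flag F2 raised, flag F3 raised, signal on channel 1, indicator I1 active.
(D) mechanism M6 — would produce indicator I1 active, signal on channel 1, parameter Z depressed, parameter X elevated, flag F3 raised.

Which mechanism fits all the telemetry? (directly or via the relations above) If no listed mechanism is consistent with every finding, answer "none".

A

Checking each candidate against the observations:
(A) process P3 — parameter Z depressed match; parameter X elevated match; flag F2 raised match; signal on channel 1 match; flag F3 raised match (via parameter Z depressed → indicator I1 active → flag F3 raised); indicator I1 active match (via parameter Z depressed → indicator I1 active)
(B) mechanism M2 — fails on parameter Z depressed, flag F2 raised, signal on channel 1, flag F3 raised, indicator I1 active (predicts parameter Z elevated, not parameter Z depressed)
(C) process P4 — does not account for parameter Z depressed
(D) mechanism M6 — does not account for flag F2 raised
(A) is the only candidate with no mismatches.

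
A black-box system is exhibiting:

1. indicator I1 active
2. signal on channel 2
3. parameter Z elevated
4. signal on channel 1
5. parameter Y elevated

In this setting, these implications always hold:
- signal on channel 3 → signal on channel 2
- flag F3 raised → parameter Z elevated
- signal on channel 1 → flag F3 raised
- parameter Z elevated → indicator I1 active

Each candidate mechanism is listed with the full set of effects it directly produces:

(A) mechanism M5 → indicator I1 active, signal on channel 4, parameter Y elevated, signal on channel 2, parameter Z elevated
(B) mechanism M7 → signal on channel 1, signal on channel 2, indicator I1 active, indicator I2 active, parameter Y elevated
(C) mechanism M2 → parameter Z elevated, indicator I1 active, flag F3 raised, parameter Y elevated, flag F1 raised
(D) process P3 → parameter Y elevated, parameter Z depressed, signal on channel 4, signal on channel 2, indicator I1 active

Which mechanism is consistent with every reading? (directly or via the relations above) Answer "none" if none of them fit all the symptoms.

B

Checking each candidate against the observations:
(A) mechanism M5 — indicator I1 active ✓; signal on channel 2 ✓; parameter Z elevated ✓; signal on channel 1 ✗; parameter Y elevated ✓
(B) mechanism M7 — indicator I1 active ✓; signal on channel 2 ✓; parameter Z elevated ✓ (through signal on channel 1 → flag F3 raised → parameter Z elevated); signal on channel 1 ✓; parameter Y elevated ✓
(C) mechanism M2 — does not account for signal on channel 2, signal on channel 1
(D) process P3 — indicator I1 active ✓; signal on channel 2 ✓; parameter Z elevated ✗; signal on channel 1 ✗; parameter Y elevated ✓
(B) is the only candidate with no mismatches.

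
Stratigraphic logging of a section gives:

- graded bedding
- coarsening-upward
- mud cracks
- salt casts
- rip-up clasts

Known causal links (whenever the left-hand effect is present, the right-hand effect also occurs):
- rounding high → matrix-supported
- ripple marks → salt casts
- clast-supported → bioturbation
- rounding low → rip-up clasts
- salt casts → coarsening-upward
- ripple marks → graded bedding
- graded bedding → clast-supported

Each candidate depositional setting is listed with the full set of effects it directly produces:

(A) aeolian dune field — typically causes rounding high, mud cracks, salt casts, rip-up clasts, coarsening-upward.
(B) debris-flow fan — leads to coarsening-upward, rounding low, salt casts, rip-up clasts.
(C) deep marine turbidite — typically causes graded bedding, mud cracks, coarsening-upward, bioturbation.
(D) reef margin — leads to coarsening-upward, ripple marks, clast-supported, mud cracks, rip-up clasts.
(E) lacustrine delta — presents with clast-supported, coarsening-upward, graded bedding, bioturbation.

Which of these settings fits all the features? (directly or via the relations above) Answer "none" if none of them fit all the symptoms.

D

Testing each hypothesis:
(A) aeolian dune field — does not account for graded bedding
(B) debris-flow fan — does not account for graded bedding, mud cracks
(C) deep marine turbidite — graded bedding +; coarsening-upward +; mud cracks +; salt casts -; rip-up clasts -
(D) reef margin — accounts for every observation (graded bedding through ripple marks → graded bedding)
(E) lacustrine delta — graded bedding +; coarsening-upward +; mud cracks -; salt casts -; rip-up clasts -
(D) is the only candidate with no mismatches.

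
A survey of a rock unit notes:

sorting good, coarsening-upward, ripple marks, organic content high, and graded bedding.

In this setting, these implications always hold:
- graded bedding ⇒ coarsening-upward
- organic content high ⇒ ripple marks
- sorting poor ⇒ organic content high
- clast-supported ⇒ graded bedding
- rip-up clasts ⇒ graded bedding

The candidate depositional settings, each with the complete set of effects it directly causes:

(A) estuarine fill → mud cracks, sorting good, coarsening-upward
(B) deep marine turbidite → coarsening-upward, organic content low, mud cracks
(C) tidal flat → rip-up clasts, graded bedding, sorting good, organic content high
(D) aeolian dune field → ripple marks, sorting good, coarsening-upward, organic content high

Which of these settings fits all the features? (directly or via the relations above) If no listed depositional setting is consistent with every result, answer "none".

C

Testing each hypothesis:
(A) estuarine fill — sorting good yes; coarsening-upward yes; ripple marks NO; organic content high NO; graded bedding NO
(B) deep marine turbidite — sorting good NO; coarsening-upward yes; ripple marks NO; organic content high NO; graded bedding NO
(C) tidal flat — sorting good yes; coarsening-upward yes (through graded bedding → coarsening-upward); ripple marks yes (through organic content high → ripple marks); organic content high yes; graded bedding yes
(D) aeolian dune field — sorting good yes; coarsening-upward yes; ripple marks yes; organic content high yes; graded bedding NO
(C) is the only candidate with no mismatches.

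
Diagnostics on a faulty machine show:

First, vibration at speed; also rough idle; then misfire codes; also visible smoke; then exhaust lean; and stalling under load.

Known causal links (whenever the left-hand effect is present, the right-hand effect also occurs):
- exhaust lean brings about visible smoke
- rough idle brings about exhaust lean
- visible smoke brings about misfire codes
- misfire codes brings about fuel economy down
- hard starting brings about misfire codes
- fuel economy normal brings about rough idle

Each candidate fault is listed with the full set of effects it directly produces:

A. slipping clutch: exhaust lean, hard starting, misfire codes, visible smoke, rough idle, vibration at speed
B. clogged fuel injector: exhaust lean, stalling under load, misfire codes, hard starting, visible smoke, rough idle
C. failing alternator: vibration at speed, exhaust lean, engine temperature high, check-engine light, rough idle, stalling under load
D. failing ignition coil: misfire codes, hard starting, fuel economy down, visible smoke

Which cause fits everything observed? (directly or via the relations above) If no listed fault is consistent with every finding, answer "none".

Checking each candidate against the observations:
(A) slipping clutch — does not account for stalling under load
(B) clogged fuel injector — vibration at speed NO; rough idle yes; misfire codes yes; visible smoke yes; exhaust lean yes; stalling under load yes
(C) failing alternator — vibration at speed yes; rough idle yes; misfire codes yes (through exhaust lean → visible smoke → misfire codes); visible smoke yes (through exhaust lean → visible smoke); exhaust lean yes; stalling under load yes
(D) failing ignition coil — vibration at speed NO; rough idle NO; misfire codes yes; visible smoke yes; exhaust lean NO; stalling under load NO
(C) is the only candidate with no mismatches.

C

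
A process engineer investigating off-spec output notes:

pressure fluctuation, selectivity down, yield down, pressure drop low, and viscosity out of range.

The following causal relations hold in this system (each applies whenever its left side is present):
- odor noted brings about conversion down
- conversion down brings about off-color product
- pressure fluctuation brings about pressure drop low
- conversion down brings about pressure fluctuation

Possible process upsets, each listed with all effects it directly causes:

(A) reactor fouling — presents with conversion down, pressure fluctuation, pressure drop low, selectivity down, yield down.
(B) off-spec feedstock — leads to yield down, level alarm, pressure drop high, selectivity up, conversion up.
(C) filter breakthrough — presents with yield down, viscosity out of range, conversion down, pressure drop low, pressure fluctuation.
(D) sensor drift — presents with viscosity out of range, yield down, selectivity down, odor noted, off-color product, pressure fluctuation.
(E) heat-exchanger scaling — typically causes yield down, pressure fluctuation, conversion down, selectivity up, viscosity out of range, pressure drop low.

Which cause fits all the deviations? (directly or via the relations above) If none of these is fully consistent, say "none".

For each candidate, compare predicted effects to what was observed:
(A) reactor fouling — pressure fluctuation match; selectivity down match; yield down match; pressure drop low match; viscosity out of range miss
(B) off-spec feedstock — pressure fluctuation miss; selectivity down miss; yield down match; pressure drop low miss; viscosity out of range miss
(C) filter breakthrough — does not account for selectivity down
(D) sensor drift — accounts for every observation (pressure drop low through pressure fluctuation → pressure drop low)
(E) heat-exchanger scaling — pressure fluctuation match; selectivity down miss; yield down match; pressure drop low match; viscosity out of range match
(D) is the only candidate with no mismatches.

D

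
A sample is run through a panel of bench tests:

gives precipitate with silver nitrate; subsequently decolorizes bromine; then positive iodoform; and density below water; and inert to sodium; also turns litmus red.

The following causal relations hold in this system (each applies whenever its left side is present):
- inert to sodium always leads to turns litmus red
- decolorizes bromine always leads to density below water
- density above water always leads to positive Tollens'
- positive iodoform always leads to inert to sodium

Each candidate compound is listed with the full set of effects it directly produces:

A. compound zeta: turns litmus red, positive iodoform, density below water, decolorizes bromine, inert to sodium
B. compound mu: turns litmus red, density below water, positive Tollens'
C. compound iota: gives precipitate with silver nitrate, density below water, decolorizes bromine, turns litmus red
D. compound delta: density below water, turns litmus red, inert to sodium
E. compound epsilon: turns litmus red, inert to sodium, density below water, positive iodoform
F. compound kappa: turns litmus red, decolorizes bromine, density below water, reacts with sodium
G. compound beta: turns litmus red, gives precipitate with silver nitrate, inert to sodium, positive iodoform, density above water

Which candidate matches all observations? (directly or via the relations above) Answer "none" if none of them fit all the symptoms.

none

Checking each candidate against the observations:
(A) compound zeta — does not account for gives precipitate with silver nitrate
(B) compound mu — gives precipitate with silver nitrate ✗; decolorizes bromine ✗; positive iodoform ✗; density below water ✓; inert to sodium ✗; turns litmus red ✓
(C) compound iota — does not account for positive iodoform, inert to sodium
(D) compound delta — does not account for gives precipitate with silver nitrate, decolorizes bromine, positive iodoform
(E) compound epsilon — gives precipitate with silver nitrate ✗; decolorizes bromine ✗; positive iodoform ✓; density below water ✓; inert to sodium ✓; turns litmus red ✓
(F) compound kappa — fails on gives precipitate with silver nitrate, positive iodoform, inert to sodium (predicts reacts with sodium, not inert to sodium)
(G) compound beta — gives precipitate with silver nitrate ✓; decolorizes bromine ✗; positive iodoform ✓; density below water ✗; inert to sodium ✓; turns litmus red ✓
Every candidate fails on at least one observation.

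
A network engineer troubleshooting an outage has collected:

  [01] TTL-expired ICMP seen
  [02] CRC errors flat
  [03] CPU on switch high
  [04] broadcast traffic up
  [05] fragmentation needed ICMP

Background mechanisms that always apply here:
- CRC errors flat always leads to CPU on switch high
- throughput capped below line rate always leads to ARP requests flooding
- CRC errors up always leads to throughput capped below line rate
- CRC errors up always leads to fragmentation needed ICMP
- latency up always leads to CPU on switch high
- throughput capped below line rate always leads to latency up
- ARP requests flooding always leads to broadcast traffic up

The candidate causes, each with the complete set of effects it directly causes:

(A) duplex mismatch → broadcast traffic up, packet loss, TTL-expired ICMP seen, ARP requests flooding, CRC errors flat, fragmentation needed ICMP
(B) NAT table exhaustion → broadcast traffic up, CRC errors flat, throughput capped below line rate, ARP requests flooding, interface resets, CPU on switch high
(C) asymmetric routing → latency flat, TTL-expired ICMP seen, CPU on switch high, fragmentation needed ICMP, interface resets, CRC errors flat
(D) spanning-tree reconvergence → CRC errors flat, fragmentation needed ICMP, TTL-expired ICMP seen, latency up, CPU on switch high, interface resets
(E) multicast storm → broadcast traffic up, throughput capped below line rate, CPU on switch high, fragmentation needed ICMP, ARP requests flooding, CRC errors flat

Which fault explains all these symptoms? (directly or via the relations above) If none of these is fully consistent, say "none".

A

Per-candidate check:
(A) duplex mismatch — TTL-expired ICMP seen +; CRC errors flat +; CPU on switch high + (by CRC errors flat → CPU on switch high); broadcast traffic up +; fragmentation needed ICMP +
(B) NAT table exhaustion — TTL-expired ICMP seen -; CRC errors flat +; CPU on switch high +; broadcast traffic up +; fragmentation needed ICMP -
(C) asymmetric routing — TTL-expired ICMP seen +; CRC errors flat +; CPU on switch high +; broadcast traffic up -; fragmentation needed ICMP +
(D) spanning-tree reconvergence — does not account for broadcast traffic up
(E) multicast storm — TTL-expired ICMP seen -; CRC errors flat +; CPU on switch high +; broadcast traffic up +; fragmentation needed ICMP +
Only (A) is consistent with every observation.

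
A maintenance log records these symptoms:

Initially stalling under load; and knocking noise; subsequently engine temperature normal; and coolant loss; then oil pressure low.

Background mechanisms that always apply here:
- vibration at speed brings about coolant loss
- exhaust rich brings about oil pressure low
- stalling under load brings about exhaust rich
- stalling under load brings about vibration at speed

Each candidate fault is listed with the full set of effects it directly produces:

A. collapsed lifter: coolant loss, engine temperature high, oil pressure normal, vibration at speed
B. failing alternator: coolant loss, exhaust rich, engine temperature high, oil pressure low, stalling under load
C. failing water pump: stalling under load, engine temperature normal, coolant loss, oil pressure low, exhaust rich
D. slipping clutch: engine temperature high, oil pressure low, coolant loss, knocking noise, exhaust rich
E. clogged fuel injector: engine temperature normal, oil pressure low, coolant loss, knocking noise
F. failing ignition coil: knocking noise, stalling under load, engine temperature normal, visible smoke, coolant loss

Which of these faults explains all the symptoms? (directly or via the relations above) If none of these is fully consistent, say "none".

F

Checking each candidate against the observations:
(A) collapsed lifter — stalling under load ✗; knocking noise ✗; engine temperature normal ✗; coolant loss ✓; oil pressure low ✗
(B) failing alternator — fails on knocking noise, engine temperature normal (predicts engine temperature high, not engine temperature normal)
(C) failing water pump — does not account for knocking noise
(D) slipping clutch — stalling under load ✗; knocking noise ✓; engine temperature normal ✗; coolant loss ✓; oil pressure low ✓
(E) clogged fuel injector — does not account for stalling under load
(F) failing ignition coil — stalling under load ✓; knocking noise ✓; engine temperature normal ✓; coolant loss ✓; oil pressure low ✓ (through stalling under load → exhaust rich → oil pressure low)
(F) is the only candidate with no mismatches.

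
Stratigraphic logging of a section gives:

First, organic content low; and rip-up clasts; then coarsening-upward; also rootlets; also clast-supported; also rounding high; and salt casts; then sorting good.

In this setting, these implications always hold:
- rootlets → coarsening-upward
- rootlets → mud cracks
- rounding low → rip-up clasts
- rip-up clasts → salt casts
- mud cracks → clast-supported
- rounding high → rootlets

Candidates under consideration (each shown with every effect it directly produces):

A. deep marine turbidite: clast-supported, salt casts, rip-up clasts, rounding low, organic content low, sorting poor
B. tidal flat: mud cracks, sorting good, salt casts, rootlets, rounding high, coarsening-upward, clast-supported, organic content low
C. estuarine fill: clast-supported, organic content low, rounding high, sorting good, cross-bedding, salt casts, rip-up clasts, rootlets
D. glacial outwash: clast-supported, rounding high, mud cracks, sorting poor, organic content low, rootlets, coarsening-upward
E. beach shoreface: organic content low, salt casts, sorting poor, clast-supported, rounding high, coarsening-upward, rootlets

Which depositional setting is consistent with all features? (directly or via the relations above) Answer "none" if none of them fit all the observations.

Testing each hypothesis:
(A) deep marine turbidite — fails on coarsening-upward, rootlets, rounding high, sorting good (predicts rounding low, not rounding high; predicts sorting poor, not sorting good)
(B) tidal flat — organic content low match; rip-up clasts miss; coarsening-upward match; rootlets match; clast-supported match; rounding high match; salt casts match; sorting good match
(C) estuarine fill — organic content low match; rip-up clasts match; coarsening-upward match (by rootlets → coarsening-upward); rootlets match; clast-supported match; rounding high match; salt casts match; sorting good match
(D) glacial outwash — organic content low match; rip-up clasts miss; coarsening-upward match; rootlets match; clast-supported match; rounding high match; salt casts miss; sorting good miss
(E) beach shoreface — organic content low match; rip-up clasts miss; coarsening-upward match; rootlets match; clast-supported match; rounding high match; salt casts match; sorting good miss
(C) alone accounts for all the evidence.

C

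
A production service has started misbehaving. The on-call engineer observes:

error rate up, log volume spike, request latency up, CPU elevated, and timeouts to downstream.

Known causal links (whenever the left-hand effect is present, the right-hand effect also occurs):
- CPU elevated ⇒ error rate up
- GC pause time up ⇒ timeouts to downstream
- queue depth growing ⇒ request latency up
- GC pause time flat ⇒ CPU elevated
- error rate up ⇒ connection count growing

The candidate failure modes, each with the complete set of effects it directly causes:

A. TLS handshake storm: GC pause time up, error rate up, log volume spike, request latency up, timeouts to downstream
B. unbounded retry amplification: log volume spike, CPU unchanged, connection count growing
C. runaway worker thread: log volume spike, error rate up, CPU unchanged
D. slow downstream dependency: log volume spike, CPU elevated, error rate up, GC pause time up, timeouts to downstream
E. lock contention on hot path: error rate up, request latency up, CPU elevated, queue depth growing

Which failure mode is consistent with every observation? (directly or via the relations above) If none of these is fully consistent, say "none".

none

Testing each hypothesis:
(A) TLS handshake storm — does not account for CPU elevated
(B) unbounded retry amplification — error rate up ✗; log volume spike ✓; request latency up ✗; CPU elevated ✗; timeouts to downstream ✗
(C) runaway worker thread — error rate up ✓; log volume spike ✓; request latency up ✗; CPU elevated ✗; timeouts to downstream ✗
(D) slow downstream dependency — error rate up ✓; log volume spike ✓; request latency up ✗; CPU elevated ✓; timeouts to downstream ✓
(E) lock contention on hot path — error rate up ✓; log volume spike ✗; request latency up ✓; CPU elevated ✓; timeouts to downstream ✗
No candidate is consistent with all observations.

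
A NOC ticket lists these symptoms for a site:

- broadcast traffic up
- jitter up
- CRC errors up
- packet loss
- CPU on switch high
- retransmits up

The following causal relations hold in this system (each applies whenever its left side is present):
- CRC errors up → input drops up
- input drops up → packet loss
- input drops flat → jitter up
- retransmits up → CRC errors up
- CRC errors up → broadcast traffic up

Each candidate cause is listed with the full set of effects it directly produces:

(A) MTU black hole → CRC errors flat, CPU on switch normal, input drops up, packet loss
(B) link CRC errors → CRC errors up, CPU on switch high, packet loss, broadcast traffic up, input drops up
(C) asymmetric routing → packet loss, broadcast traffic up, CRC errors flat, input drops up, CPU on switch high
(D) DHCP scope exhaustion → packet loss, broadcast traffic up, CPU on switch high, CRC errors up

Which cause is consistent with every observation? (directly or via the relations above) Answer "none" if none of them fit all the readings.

none

Testing each hypothesis:
(A) MTU black hole — broadcast traffic up miss; jitter up miss; CRC errors up miss; packet loss match; CPU on switch high miss; retransmits up miss
(B) link CRC errors — does not account for jitter up, retransmits up
(C) asymmetric routing — broadcast traffic up match; jitter up miss; CRC errors up miss; packet loss match; CPU on switch high match; retransmits up miss
(D) DHCP scope exhaustion — does not account for jitter up, retransmits up
Every candidate fails on at least one observation.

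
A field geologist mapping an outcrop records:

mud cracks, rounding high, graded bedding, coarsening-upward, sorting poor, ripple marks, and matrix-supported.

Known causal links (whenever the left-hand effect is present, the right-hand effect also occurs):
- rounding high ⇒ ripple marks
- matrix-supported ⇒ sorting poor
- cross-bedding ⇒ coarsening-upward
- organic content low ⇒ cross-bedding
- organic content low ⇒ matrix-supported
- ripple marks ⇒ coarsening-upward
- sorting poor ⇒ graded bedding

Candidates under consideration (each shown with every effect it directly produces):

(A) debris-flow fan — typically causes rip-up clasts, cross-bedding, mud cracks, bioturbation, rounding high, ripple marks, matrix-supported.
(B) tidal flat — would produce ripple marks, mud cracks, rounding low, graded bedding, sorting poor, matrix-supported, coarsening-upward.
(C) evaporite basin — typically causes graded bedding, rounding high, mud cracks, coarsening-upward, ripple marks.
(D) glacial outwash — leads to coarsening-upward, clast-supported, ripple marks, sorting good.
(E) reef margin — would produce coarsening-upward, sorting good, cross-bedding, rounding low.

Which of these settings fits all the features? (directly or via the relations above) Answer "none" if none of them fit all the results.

A

Checking each candidate against the observations:
(A) debris-flow fan — accounts for every observation (graded bedding through matrix-supported → sorting poor → graded bedding)
(B) tidal flat — fails on rounding high (predicts rounding low, not rounding high)
(C) evaporite basin — mud cracks ✓; rounding high ✓; graded bedding ✓; coarsening-upward ✓; sorting poor ✗; ripple marks ✓; matrix-supported ✗
(D) glacial outwash — mud cracks ✗; rounding high ✗; graded bedding ✗; coarsening-upward ✓; sorting poor ✗; ripple marks ✓; matrix-supported ✗
(E) reef margin — fails on mud cracks, rounding high, graded bedding, sorting poor, ripple marks, matrix-supported (predicts rounding low, not rounding high; predicts sorting good, not sorting poor)
Only (A) is consistent with every observation.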